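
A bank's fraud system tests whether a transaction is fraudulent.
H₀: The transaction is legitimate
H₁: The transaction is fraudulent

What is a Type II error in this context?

Type I error (α): Rejecting H₀ when H₀ is true
Type II error (β): Failing to reject H₀ when H₁ is true

Answer: Allowing a fraudulent transaction to go through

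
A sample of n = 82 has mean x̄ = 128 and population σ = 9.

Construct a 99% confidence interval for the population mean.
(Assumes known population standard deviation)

Confidence level: 99%, α = 0.01
z_0.005 = 2.576
SE = σ/√n = 9/√82 = 0.9939
Margin of error = 2.576 × 0.9939 = 2.5603
CI: x̄ ± margin = 128 ± 2.5603
CI: (125.4397, 130.5603)

Answer: (125.4397, 130.5603)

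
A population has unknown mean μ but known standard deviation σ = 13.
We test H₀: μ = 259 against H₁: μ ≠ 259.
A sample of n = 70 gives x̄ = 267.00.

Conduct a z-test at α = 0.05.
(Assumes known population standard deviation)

Standard error: SE = σ/√n = 13/√70 = 1.5538
z-statistic: z = (x̄ - μ₀)/SE = (267.00 - 259)/1.5538 = 5.1487
Critical value: ±1.960
p-value < 0.0001
Decision: reject H₀

Answer: z = 5.1487, reject H₀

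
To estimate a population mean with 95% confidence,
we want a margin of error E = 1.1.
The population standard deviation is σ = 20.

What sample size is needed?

Answer: n = 1270

Derivation:
z_0.025 = 1.960
n = (z×σ/E)² = (1.960×20/1.1)²
n = 1269.9504
Round up: n = 1270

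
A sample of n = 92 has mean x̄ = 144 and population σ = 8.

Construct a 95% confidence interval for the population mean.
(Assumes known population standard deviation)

Confidence level: 95%, α = 0.05
z_0.025 = 1.960
SE = σ/√n = 8/√92 = 0.8341
Margin of error = 1.960 × 0.8341 = 1.6348
CI: x̄ ± margin = 144 ± 1.6348
CI: (142.3652, 145.6348)

Answer: (142.3652, 145.6348)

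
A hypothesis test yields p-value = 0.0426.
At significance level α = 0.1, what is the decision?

Compare p-value to α:
0.0426 < 0.1
Decision: reject H₀

Answer: reject H₀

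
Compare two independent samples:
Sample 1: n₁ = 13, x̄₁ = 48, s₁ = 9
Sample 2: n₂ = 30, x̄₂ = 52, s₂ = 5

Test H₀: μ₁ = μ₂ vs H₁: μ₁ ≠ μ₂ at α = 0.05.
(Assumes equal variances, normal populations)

Pooled variance: s²_p = [12×9² + 29×5²]/(41) = 41.3902
s_p = 6.4335
SE = s_p×√(1/n₁ + 1/n₂) = 6.4335×√(1/13 + 1/30) = 2.1362
t = (x̄₁ - x̄₂)/SE = (48 - 52)/2.1362 = -1.8725
df = 41, t-critical = ±2.020
Decision: fail to reject H₀

Answer: t = -1.8725, fail to reject H₀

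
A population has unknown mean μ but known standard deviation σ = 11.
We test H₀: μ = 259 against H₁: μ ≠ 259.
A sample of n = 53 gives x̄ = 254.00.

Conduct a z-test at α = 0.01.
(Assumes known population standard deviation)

Answer: z = -3.3091, reject H₀

Derivation:
Standard error: SE = σ/√n = 11/√53 = 1.5110
z-statistic: z = (x̄ - μ₀)/SE = (254.00 - 259)/1.5110 = -3.3091
Critical value: ±2.576
p-value = 0.0009
Decision: reject H₀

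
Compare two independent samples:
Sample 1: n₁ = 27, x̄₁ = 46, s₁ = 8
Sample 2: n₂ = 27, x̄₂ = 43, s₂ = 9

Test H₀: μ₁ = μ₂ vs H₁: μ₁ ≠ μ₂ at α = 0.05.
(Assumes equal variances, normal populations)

Answer: t = 1.2946, fail to reject H₀

Derivation:
Pooled variance: s²_p = [26×8² + 26×9²]/(52) = 72.5000
s_p = 8.5147
SE = s_p×√(1/n₁ + 1/n₂) = 8.5147×√(1/27 + 1/27) = 2.3174
t = (x̄₁ - x̄₂)/SE = (46 - 43)/2.3174 = 1.2946
df = 52, t-critical = ±2.007
Decision: fail to reject H₀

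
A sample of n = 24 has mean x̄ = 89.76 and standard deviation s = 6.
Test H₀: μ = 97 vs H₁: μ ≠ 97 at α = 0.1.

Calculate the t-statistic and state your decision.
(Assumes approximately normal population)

Answer: t = -5.9117, reject H₀

Derivation:
df = n - 1 = 23
SE = s/√n = 6/√24 = 1.2247
t = (x̄ - μ₀)/SE = (89.76 - 97)/1.2247 = -5.9117
Critical value: t_{0.05,23} = ±1.714
p-value < 0.0001
Decision: reject H₀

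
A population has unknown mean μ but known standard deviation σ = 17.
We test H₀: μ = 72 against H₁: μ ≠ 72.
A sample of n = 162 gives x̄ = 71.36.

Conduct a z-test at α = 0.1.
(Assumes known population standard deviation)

Standard error: SE = σ/√n = 17/√162 = 1.3356
z-statistic: z = (x̄ - μ₀)/SE = (71.36 - 72)/1.3356 = -0.4792
Critical value: ±1.645
p-value = 0.6318
Decision: fail to reject H₀

Answer: z = -0.4792, fail to reject H₀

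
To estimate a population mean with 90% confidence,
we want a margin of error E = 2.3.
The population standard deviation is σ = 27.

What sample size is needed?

z_0.05 = 1.645
n = (z×σ/E)² = (1.645×27/2.3)²
n = 372.9097
Round up: n = 373

Answer: n = 373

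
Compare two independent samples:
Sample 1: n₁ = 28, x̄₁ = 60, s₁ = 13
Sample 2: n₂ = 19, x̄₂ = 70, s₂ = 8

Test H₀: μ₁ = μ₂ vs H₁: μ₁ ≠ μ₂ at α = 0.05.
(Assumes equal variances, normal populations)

Answer: t = -2.9854, reject H₀

Derivation:
Pooled variance: s²_p = [27×13² + 18×8²]/(45) = 127.0000
s_p = 11.2694
SE = s_p×√(1/n₁ + 1/n₂) = 11.2694×√(1/28 + 1/19) = 3.3496
t = (x̄₁ - x̄₂)/SE = (60 - 70)/3.3496 = -2.9854
df = 45, t-critical = ±2.014
Decision: reject H₀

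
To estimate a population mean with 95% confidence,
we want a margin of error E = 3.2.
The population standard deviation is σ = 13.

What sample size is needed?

z_0.025 = 1.960
n = (z×σ/E)² = (1.960×13/3.2)²
n = 63.4014
Round up: n = 64

Answer: n = 64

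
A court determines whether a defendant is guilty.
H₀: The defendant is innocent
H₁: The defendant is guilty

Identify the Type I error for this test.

Answer: Convicting an innocent person

Derivation:
Type I error: rejecting H₀ when it is actually true (false positive).
Type II error: failing to reject H₀ when H₁ is actually true (false negative).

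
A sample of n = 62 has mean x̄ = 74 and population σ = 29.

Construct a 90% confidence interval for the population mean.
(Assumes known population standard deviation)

Answer: (67.9415, 80.0585)

Derivation:
Confidence level: 90%, α = 0.1
z_0.05 = 1.645
SE = σ/√n = 29/√62 = 3.6830
Margin of error = 1.645 × 3.6830 = 6.0585
CI: x̄ ± margin = 74 ± 6.0585
CI: (67.9415, 80.0585)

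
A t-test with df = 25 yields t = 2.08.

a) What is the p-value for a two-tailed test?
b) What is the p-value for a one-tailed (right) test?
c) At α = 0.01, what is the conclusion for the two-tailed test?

Using t-distribution with df = 25:
a) Two-tailed: p = 2×P(T > 2.08) = 0.0479
b) One-tailed: p = P(T > 2.08) = 0.0240
c) 0.0479 ≥ 0.01, fail to reject H₀

Answer: a) 0.0479, b) 0.0240, c) fail to reject H₀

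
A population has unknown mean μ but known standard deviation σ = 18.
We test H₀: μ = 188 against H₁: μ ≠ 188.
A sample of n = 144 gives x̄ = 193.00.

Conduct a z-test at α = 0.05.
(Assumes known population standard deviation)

Answer: z = 3.3333, reject H₀

Derivation:
Standard error: SE = σ/√n = 18/√144 = 1.5000
z-statistic: z = (x̄ - μ₀)/SE = (193.00 - 188)/1.5000 = 3.3333
Critical value: ±1.960
p-value = 0.0009
Decision: reject H₀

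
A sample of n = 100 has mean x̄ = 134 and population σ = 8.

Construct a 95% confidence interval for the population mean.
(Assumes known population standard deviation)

Confidence level: 95%, α = 0.05
z_0.025 = 1.960
SE = σ/√n = 8/√100 = 0.8000
Margin of error = 1.960 × 0.8000 = 1.5680
CI: x̄ ± margin = 134 ± 1.5680
CI: (132.4320, 135.5680)

Answer: (132.4320, 135.5680)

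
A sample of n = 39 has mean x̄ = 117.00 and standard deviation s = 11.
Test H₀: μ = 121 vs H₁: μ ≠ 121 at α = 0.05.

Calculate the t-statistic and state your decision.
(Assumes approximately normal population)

df = n - 1 = 38
SE = s/√n = 11/√39 = 1.7614
t = (x̄ - μ₀)/SE = (117.00 - 121)/1.7614 = -2.2709
Critical value: t_{0.025,38} = ±2.024
p-value ≈ 0.0289
Decision: reject H₀

Answer: t = -2.2709, reject H₀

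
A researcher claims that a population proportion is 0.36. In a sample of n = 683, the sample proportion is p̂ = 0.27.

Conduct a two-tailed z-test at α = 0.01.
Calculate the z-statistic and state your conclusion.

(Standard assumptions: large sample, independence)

Answer: z = -4.9001, reject H₀

Derivation:
H₀: p = 0.36, H₁: p ≠ 0.36
Standard error: SE = √(p₀(1-p₀)/n) = √(0.36×0.64/683) = 0.018367
z-statistic: z = (p̂ - p₀)/SE = (0.27 - 0.36)/0.018367 = -4.9001
Critical value: z_0.005 = ±2.576
p-value < 0.0001
Decision: reject H₀ at α = 0.01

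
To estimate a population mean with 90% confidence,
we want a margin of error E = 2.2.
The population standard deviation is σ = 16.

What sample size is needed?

Answer: n = 144

Derivation:
z_0.05 = 1.645
n = (z×σ/E)² = (1.645×16/2.2)²
n = 143.1286
Round up: n = 144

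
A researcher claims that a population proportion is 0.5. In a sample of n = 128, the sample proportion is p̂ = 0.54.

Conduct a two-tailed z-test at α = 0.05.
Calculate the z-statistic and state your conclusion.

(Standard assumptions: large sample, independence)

Answer: z = 0.9051, fail to reject H₀

Derivation:
H₀: p = 0.5, H₁: p ≠ 0.5
Standard error: SE = √(p₀(1-p₀)/n) = √(0.5×0.5/128) = 0.044194
z-statistic: z = (p̂ - p₀)/SE = (0.54 - 0.5)/0.044194 = 0.9051
Critical value: z_0.025 = ±1.960
p-value = 0.3654
Decision: fail to reject H₀ at α = 0.05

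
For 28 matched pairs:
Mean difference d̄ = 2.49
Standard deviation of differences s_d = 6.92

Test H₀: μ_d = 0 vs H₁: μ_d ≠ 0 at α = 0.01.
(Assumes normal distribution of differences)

df = n - 1 = 27
SE = s_d/√n = 6.92/√28 = 1.3078
t = d̄/SE = 2.49/1.3078 = 1.9040
Critical value: t_{0.005,27} = ±2.771
p-value ≈ 0.0676
Decision: fail to reject H₀

Answer: t = 1.9040, fail to reject H₀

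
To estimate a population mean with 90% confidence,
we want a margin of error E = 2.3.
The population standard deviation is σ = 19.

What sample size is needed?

Answer: n = 185

Derivation:
z_0.05 = 1.645
n = (z×σ/E)² = (1.645×19/2.3)²
n = 184.6645
Round up: n = 185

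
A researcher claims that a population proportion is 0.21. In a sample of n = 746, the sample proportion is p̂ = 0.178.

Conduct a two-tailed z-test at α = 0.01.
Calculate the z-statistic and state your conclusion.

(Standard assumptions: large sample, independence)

H₀: p = 0.21, H₁: p ≠ 0.21
Standard error: SE = √(p₀(1-p₀)/n) = √(0.21×0.79/746) = 0.014913
z-statistic: z = (p̂ - p₀)/SE = (0.178 - 0.21)/0.014913 = -2.1458
Critical value: z_0.005 = ±2.576
p-value = 0.0319
Decision: fail to reject H₀ at α = 0.01

Answer: z = -2.1458, fail to reject H₀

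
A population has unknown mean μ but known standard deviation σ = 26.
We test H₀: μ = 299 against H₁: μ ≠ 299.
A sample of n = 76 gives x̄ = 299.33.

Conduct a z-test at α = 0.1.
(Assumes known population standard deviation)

Standard error: SE = σ/√n = 26/√76 = 2.9824
z-statistic: z = (x̄ - μ₀)/SE = (299.33 - 299)/2.9824 = 0.1106
Critical value: ±1.645
p-value = 0.9119
Decision: fail to reject H₀

Answer: z = 0.1106, fail to reject H₀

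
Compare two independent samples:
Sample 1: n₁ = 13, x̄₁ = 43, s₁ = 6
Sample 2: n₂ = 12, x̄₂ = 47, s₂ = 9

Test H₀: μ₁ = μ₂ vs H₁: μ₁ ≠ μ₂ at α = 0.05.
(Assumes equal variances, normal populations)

Pooled variance: s²_p = [12×6² + 11×9²]/(23) = 57.5217
s_p = 7.5843
SE = s_p×√(1/n₁ + 1/n₂) = 7.5843×√(1/13 + 1/12) = 3.0361
t = (x̄₁ - x̄₂)/SE = (43 - 47)/3.0361 = -1.3175
df = 23, t-critical = ±2.069
Decision: fail to reject H₀

Answer: t = -1.3175, fail to reject H₀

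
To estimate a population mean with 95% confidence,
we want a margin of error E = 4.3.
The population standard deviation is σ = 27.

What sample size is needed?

z_0.025 = 1.960
n = (z×σ/E)² = (1.960×27/4.3)²
n = 151.4617
Round up: n = 152

Answer: n = 152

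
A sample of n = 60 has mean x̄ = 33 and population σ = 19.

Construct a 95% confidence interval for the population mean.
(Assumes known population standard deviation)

Confidence level: 95%, α = 0.05
z_0.025 = 1.960
SE = σ/√n = 19/√60 = 2.4529
Margin of error = 1.960 × 2.4529 = 4.8077
CI: x̄ ± margin = 33 ± 4.8077
CI: (28.1923, 37.8077)

Answer: (28.1923, 37.8077)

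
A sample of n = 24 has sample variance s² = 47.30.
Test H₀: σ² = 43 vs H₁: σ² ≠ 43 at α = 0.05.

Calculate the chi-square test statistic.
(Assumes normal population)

Answer: χ² = 25.3000, fail to reject H₀

Derivation:
df = n - 1 = 23
χ² = (n-1)s²/σ₀² = 23×47.30/43 = 25.3000
Critical values: χ²_{0.975,23} = 11.689, χ²_{0.025,23} = 38.076
Rejection region: χ² < 11.689 or χ² > 38.076
Decision: fail to reject H₀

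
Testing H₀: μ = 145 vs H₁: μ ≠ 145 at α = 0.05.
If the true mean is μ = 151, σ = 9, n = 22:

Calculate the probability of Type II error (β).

SE = σ/√n = 9/√22 = 1.9188
Critical values: μ₀ ± z_0.025×SE = 145 ± 1.960×1.9188
Acceptance region: (141.2392, 148.7608)
Under H₁ (μ = 151): z_high = (148.7608 - 151)/1.9188 = -1.1670, z_low = (141.2392 - 151)/1.9188 = -5.0869
β = P(not reject | H₁) = Φ(-1.1670) - Φ(-5.0869) ≈ 0.1216

Answer: β ≈ 0.1216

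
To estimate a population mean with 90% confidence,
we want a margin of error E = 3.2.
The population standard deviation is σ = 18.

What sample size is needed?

Answer: n = 86

Derivation:
z_0.05 = 1.645
n = (z×σ/E)² = (1.645×18/3.2)²
n = 85.6203
Round up: n = 86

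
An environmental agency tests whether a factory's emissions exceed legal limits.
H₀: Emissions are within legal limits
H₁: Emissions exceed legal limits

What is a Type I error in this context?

Answer: Citing a compliant factory for excess emissions

Derivation:
Type I error (α): Rejecting H₀ when H₀ is true
Type II error (β): Failing to reject H₀ when H₁ is true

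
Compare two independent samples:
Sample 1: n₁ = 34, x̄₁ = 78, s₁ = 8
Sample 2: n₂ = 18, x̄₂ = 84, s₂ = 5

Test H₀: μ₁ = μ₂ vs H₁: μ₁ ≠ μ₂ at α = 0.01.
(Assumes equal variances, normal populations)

Answer: t = -2.8896, reject H₀

Derivation:
Pooled variance: s²_p = [33×8² + 17×5²]/(50) = 50.7400
s_p = 7.1232
SE = s_p×√(1/n₁ + 1/n₂) = 7.1232×√(1/34 + 1/18) = 2.0764
t = (x̄₁ - x̄₂)/SE = (78 - 84)/2.0764 = -2.8896
df = 50, t-critical = ±2.678
Decision: reject H₀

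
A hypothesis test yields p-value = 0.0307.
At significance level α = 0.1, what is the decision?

Answer: reject H₀

Derivation:
Compare p-value to α:
0.0307 < 0.1
Decision: reject H₀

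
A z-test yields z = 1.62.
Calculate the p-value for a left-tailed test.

Answer: p-value ≈ 0.9474

Derivation:
For z = 1.62:
p = P(Z < 1.62) = Φ(1.62) = 0.9474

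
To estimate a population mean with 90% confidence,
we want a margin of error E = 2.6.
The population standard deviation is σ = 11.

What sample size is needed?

z_0.05 = 1.645
n = (z×σ/E)² = (1.645×11/2.6)²
n = 48.4362
Round up: n = 49

Answer: n = 49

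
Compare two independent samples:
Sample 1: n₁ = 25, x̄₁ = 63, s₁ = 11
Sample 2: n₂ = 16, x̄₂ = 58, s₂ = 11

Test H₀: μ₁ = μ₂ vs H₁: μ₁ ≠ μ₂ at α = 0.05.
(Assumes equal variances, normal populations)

Answer: t = 1.4198, fail to reject H₀

Derivation:
Pooled variance: s²_p = [24×11² + 15×11²]/(39) = 121.0000
s_p = 11.0000
SE = s_p×√(1/n₁ + 1/n₂) = 11.0000×√(1/25 + 1/16) = 3.5217
t = (x̄₁ - x̄₂)/SE = (63 - 58)/3.5217 = 1.4198
df = 39, t-critical = ±2.023
Decision: fail to reject H₀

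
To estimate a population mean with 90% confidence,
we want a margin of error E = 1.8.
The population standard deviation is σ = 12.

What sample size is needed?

z_0.05 = 1.645
n = (z×σ/E)² = (1.645×12/1.8)²
n = 120.2678
Round up: n = 121

Answer: n = 121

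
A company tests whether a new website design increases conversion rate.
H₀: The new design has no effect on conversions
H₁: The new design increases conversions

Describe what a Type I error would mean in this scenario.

Answer: Switching to a new design that doesn't actually help

Derivation:
Type I error: rejecting H₀ when it is actually true (false positive).
Type II error: failing to reject H₀ when H₁ is actually true (false negative).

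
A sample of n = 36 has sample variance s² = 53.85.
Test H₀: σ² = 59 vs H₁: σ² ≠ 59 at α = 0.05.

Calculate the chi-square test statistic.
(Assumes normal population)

df = n - 1 = 35
χ² = (n-1)s²/σ₀² = 35×53.85/59 = 31.9449
Critical values: χ²_{0.975,35} = 20.569, χ²_{0.025,35} = 53.203
Rejection region: χ² < 20.569 or χ² > 53.203
Decision: fail to reject H₀

Answer: χ² = 31.9449, fail to reject H₀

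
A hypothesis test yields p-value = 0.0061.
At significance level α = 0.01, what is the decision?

Answer: reject H₀

Derivation:
Compare p-value to α:
0.0061 < 0.01
Decision: reject H₀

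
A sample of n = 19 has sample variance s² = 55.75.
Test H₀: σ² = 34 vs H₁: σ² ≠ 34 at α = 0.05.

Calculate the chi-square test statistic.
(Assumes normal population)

Answer: χ² = 29.5147, fail to reject H₀

Derivation:
df = n - 1 = 18
χ² = (n-1)s²/σ₀² = 18×55.75/34 = 29.5147
Critical values: χ²_{0.975,18} = 8.231, χ²_{0.025,18} = 31.526
Rejection region: χ² < 8.231 or χ² > 31.526
Decision: fail to reject H₀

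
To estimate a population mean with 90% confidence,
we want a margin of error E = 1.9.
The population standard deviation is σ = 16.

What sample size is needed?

Answer: n = 192

Derivation:
z_0.05 = 1.645
n = (z×σ/E)² = (1.645×16/1.9)²
n = 191.8954
Round up: n = 192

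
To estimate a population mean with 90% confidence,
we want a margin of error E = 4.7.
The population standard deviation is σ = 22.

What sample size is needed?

Answer: n = 60

Derivation:
z_0.05 = 1.645
n = (z×σ/E)² = (1.645×22/4.7)²
n = 59.2900
Round up: n = 60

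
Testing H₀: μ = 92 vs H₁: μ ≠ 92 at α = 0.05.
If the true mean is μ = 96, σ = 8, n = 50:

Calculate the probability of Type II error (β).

SE = σ/√n = 8/√50 = 1.1314
Critical values: μ₀ ± z_0.025×SE = 92 ± 1.960×1.1314
Acceptance region: (89.7825, 94.2175)
Under H₁ (μ = 96): z_high = (94.2175 - 96)/1.1314 = -1.5755, z_low = (89.7825 - 96)/1.1314 = -5.4954
β = P(not reject | H₁) = Φ(-1.5755) - Φ(-5.4954) ≈ 0.0576

Answer: β ≈ 0.0576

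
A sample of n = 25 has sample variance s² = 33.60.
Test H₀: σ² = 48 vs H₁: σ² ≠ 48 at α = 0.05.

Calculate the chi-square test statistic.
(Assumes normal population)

df = n - 1 = 24
χ² = (n-1)s²/σ₀² = 24×33.60/48 = 16.8000
Critical values: χ²_{0.975,24} = 12.401, χ²_{0.025,24} = 39.364
Rejection region: χ² < 12.401 or χ² > 39.364
Decision: fail to reject H₀

Answer: χ² = 16.8000, fail to reject H₀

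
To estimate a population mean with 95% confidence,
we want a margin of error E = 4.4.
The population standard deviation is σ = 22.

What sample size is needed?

Answer: n = 97

Derivation:
z_0.025 = 1.960
n = (z×σ/E)² = (1.960×22/4.4)²
n = 96.0400
Round up: n = 97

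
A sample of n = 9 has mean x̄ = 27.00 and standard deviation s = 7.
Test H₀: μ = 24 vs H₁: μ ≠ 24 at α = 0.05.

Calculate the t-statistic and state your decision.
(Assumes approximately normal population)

Answer: t = 1.2857, fail to reject H₀

Derivation:
df = n - 1 = 8
SE = s/√n = 7/√9 = 2.3333
t = (x̄ - μ₀)/SE = (27.00 - 24)/2.3333 = 1.2857
Critical value: t_{0.025,8} = ±2.306
p-value ≈ 0.2345
Decision: fail to reject H₀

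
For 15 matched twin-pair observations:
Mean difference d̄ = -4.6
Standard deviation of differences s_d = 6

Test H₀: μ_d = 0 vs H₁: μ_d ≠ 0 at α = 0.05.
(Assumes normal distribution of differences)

df = n - 1 = 14
SE = s_d/√n = 6/√15 = 1.5492
t = d̄/SE = -4.6/1.5492 = -2.9693
Critical value: t_{0.025,14} = ±2.145
p-value ≈ 0.0102
Decision: reject H₀

Answer: t = -2.9693, reject H₀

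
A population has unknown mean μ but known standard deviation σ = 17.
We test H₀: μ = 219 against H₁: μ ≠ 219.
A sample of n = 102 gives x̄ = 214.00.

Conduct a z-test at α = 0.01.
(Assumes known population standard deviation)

Standard error: SE = σ/√n = 17/√102 = 1.6833
z-statistic: z = (x̄ - μ₀)/SE = (214.00 - 219)/1.6833 = -2.9704
Critical value: ±2.576
p-value = 0.0030
Decision: reject H₀

Answer: z = -2.9704, reject H₀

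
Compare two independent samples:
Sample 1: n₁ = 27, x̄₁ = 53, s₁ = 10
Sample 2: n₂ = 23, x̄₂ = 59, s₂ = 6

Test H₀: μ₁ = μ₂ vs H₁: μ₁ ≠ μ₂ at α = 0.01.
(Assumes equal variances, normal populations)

Pooled variance: s²_p = [26×10² + 22×6²]/(48) = 70.6667
s_p = 8.4063
SE = s_p×√(1/n₁ + 1/n₂) = 8.4063×√(1/27 + 1/23) = 2.3853
t = (x̄₁ - x̄₂)/SE = (53 - 59)/2.3853 = -2.5154
df = 48, t-critical = ±2.682
Decision: fail to reject H₀

Answer: t = -2.5154, fail to reject H₀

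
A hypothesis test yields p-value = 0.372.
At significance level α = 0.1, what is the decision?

Answer: fail to reject H₀

Derivation:
Compare p-value to α:
0.372 ≥ 0.1
Decision: fail to reject H₀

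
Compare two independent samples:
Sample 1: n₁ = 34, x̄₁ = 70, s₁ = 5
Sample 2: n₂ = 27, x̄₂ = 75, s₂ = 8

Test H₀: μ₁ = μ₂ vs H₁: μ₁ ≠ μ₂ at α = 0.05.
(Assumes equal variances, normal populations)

Answer: t = -2.9863, reject H₀

Derivation:
Pooled variance: s²_p = [33×5² + 26×8²]/(59) = 42.1864
s_p = 6.4951
SE = s_p×√(1/n₁ + 1/n₂) = 6.4951×√(1/34 + 1/27) = 1.6743
t = (x̄₁ - x̄₂)/SE = (70 - 75)/1.6743 = -2.9863
df = 59, t-critical = ±2.001
Decision: reject H₀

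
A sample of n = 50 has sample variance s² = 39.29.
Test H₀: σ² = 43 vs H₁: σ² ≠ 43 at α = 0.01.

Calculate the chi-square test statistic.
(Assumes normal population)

Answer: χ² = 44.7723, fail to reject H₀

Derivation:
df = n - 1 = 49
χ² = (n-1)s²/σ₀² = 49×39.29/43 = 44.7723
Critical values: χ²_{0.995,49} = 27.249, χ²_{0.005,49} = 78.231
Rejection region: χ² < 27.249 or χ² > 78.231
Decision: fail to reject H₀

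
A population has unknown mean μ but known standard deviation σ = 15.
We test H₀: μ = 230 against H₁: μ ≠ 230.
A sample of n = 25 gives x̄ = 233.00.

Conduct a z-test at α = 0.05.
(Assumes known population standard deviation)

Standard error: SE = σ/√n = 15/√25 = 3.0000
z-statistic: z = (x̄ - μ₀)/SE = (233.00 - 230)/3.0000 = 1.0000
Critical value: ±1.960
p-value = 0.3173
Decision: fail to reject H₀

Answer: z = 1.0000, fail to reject H₀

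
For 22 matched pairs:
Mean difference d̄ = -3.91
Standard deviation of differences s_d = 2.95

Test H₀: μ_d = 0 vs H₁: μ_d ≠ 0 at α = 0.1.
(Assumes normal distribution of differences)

df = n - 1 = 21
SE = s_d/√n = 2.95/√22 = 0.6289
t = d̄/SE = -3.91/0.6289 = -6.2172
Critical value: t_{0.05,21} = ±1.721
p-value < 0.0001
Decision: reject H₀

Answer: t = -6.2172, reject H₀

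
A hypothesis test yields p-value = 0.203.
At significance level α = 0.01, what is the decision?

Compare p-value to α:
0.203 ≥ 0.01
Decision: fail to reject H₀

Answer: fail to reject H₀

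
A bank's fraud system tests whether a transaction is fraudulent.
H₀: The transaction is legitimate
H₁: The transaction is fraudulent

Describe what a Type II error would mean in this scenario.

Type I error (α): Rejecting H₀ when H₀ is true
Type II error (β): Failing to reject H₀ when H₁ is true

Answer: Allowing a fraudulent transaction to go through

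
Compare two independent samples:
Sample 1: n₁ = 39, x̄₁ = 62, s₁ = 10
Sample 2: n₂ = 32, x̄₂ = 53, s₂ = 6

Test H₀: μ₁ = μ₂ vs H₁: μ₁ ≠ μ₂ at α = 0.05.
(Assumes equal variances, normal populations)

Answer: t = 4.4703, reject H₀

Derivation:
Pooled variance: s²_p = [38×10² + 31×6²]/(69) = 71.2464
s_p = 8.4408
SE = s_p×√(1/n₁ + 1/n₂) = 8.4408×√(1/39 + 1/32) = 2.0133
t = (x̄₁ - x̄₂)/SE = (62 - 53)/2.0133 = 4.4703
df = 69, t-critical = ±1.995
Decision: reject H₀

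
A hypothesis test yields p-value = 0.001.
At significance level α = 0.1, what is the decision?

Compare p-value to α:
0.001 < 0.1
Decision: reject H₀

Answer: reject H₀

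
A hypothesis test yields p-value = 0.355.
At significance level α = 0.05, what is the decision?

Compare p-value to α:
0.355 ≥ 0.05
Decision: fail to reject H₀

Answer: fail to reject H₀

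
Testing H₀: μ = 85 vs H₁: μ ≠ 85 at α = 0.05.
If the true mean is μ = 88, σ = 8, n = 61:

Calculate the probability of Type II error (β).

SE = σ/√n = 8/√61 = 1.0243
Critical values: μ₀ ± z_0.025×SE = 85 ± 1.960×1.0243
Acceptance region: (82.9924, 87.0076)
Under H₁ (μ = 88): z_high = (87.0076 - 88)/1.0243 = -0.9689, z_low = (82.9924 - 88)/1.0243 = -4.8888
β = P(not reject | H₁) = Φ(-0.9689) - Φ(-4.8888) ≈ 0.1663

Answer: β ≈ 0.1663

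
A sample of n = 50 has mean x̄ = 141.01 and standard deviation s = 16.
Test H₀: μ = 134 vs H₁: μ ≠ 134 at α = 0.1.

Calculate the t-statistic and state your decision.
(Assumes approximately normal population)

df = n - 1 = 49
SE = s/√n = 16/√50 = 2.2627
t = (x̄ - μ₀)/SE = (141.01 - 134)/2.2627 = 3.0981
Critical value: t_{0.05,49} = ±1.677
p-value ≈ 0.0032
Decision: reject H₀

Answer: t = 3.0981, reject H₀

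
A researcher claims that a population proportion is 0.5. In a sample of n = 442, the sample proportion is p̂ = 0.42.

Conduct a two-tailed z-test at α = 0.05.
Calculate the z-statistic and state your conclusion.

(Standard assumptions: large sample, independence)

Answer: z = -3.3637, reject H₀

Derivation:
H₀: p = 0.5, H₁: p ≠ 0.5
Standard error: SE = √(p₀(1-p₀)/n) = √(0.5×0.5/442) = 0.023783
z-statistic: z = (p̂ - p₀)/SE = (0.42 - 0.5)/0.023783 = -3.3637
Critical value: z_0.025 = ±1.960
p-value = 0.0008
Decision: reject H₀ at α = 0.05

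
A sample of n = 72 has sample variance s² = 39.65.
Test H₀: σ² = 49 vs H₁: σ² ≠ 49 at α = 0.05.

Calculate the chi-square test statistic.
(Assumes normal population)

df = n - 1 = 71
χ² = (n-1)s²/σ₀² = 71×39.65/49 = 57.4520
Critical values: χ²_{0.975,71} = 49.592, χ²_{0.025,71} = 96.189
Rejection region: χ² < 49.592 or χ² > 96.189
Decision: fail to reject H₀

Answer: χ² = 57.4520, fail to reject H₀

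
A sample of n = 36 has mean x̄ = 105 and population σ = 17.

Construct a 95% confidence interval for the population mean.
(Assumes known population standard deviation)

Confidence level: 95%, α = 0.05
z_0.025 = 1.960
SE = σ/√n = 17/√36 = 2.8333
Margin of error = 1.960 × 2.8333 = 5.5533
CI: x̄ ± margin = 105 ± 5.5533
CI: (99.4467, 110.5533)

Answer: (99.4467, 110.5533)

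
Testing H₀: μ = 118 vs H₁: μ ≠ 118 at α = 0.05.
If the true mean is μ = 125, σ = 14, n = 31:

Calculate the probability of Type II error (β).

Answer: β ≈ 0.2050

Derivation:
SE = σ/√n = 14/√31 = 2.5145
Critical values: μ₀ ± z_0.025×SE = 118 ± 1.960×2.5145
Acceptance region: (113.0716, 122.9284)
Under H₁ (μ = 125): z_high = (122.9284 - 125)/2.5145 = -0.8239, z_low = (113.0716 - 125)/2.5145 = -4.7438
β = P(not reject | H₁) = Φ(-0.8239) - Φ(-4.7438) ≈ 0.2050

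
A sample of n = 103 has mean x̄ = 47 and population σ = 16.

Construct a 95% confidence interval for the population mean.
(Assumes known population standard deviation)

Confidence level: 95%, α = 0.05
z_0.025 = 1.960
SE = σ/√n = 16/√103 = 1.5765
Margin of error = 1.960 × 1.5765 = 3.0899
CI: x̄ ± margin = 47 ± 3.0899
CI: (43.9101, 50.0899)

Answer: (43.9101, 50.0899)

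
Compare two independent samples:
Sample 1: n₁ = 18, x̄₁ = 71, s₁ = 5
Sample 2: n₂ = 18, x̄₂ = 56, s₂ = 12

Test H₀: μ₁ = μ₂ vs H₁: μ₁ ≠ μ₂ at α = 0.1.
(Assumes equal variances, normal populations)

Answer: t = 4.8954, reject H₀

Derivation:
Pooled variance: s²_p = [17×5² + 17×12²]/(34) = 84.5000
s_p = 9.1924
SE = s_p×√(1/n₁ + 1/n₂) = 9.1924×√(1/18 + 1/18) = 3.0641
t = (x̄₁ - x̄₂)/SE = (71 - 56)/3.0641 = 4.8954
df = 34, t-critical = ±1.691
Decision: reject H₀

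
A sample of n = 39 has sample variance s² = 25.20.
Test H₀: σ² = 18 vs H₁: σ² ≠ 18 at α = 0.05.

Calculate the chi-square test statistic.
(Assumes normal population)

df = n - 1 = 38
χ² = (n-1)s²/σ₀² = 38×25.20/18 = 53.2000
Critical values: χ²_{0.975,38} = 22.878, χ²_{0.025,38} = 56.896
Rejection region: χ² < 22.878 or χ² > 56.896
Decision: fail to reject H₀

Answer: χ² = 53.2000, fail to reject H₀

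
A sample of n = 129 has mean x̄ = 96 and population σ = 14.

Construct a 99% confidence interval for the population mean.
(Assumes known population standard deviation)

Confidence level: 99%, α = 0.01
z_0.005 = 2.576
SE = σ/√n = 14/√129 = 1.2326
Margin of error = 2.576 × 1.2326 = 3.1752
CI: x̄ ± margin = 96 ± 3.1752
CI: (92.8248, 99.1752)

Answer: (92.8248, 99.1752)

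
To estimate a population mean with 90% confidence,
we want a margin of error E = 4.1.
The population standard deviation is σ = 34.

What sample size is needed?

z_0.05 = 1.645
n = (z×σ/E)² = (1.645×34/4.1)²
n = 186.0895
Round up: n = 187

Answer: n = 187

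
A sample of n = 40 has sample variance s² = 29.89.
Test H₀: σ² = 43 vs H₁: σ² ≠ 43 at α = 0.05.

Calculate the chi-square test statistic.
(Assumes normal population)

df = n - 1 = 39
χ² = (n-1)s²/σ₀² = 39×29.89/43 = 27.1095
Critical values: χ²_{0.975,39} = 23.654, χ²_{0.025,39} = 58.120
Rejection region: χ² < 23.654 or χ² > 58.120
Decision: fail to reject H₀

Answer: χ² = 27.1095, fail to reject H₀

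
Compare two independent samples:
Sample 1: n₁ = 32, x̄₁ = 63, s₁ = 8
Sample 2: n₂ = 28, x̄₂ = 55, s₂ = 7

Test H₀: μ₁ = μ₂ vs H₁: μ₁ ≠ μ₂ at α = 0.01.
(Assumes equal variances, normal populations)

Pooled variance: s²_p = [31×8² + 27×7²]/(58) = 57.0172
s_p = 7.5510
SE = s_p×√(1/n₁ + 1/n₂) = 7.5510×√(1/32 + 1/28) = 1.9540
t = (x̄₁ - x̄₂)/SE = (63 - 55)/1.9540 = 4.0942
df = 58, t-critical = ±2.663
Decision: reject H₀

Answer: t = 4.0942, reject H₀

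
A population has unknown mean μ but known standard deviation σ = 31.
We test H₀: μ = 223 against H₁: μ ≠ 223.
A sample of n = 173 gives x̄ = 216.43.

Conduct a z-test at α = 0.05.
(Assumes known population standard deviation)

Standard error: SE = σ/√n = 31/√173 = 2.3569
z-statistic: z = (x̄ - μ₀)/SE = (216.43 - 223)/2.3569 = -2.7876
Critical value: ±1.960
p-value = 0.0053
Decision: reject H₀

Answer: z = -2.7876, reject H₀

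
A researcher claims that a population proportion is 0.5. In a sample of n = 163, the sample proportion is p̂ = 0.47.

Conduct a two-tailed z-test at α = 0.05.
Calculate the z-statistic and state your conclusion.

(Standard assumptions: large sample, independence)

H₀: p = 0.5, H₁: p ≠ 0.5
Standard error: SE = √(p₀(1-p₀)/n) = √(0.5×0.5/163) = 0.039163
z-statistic: z = (p̂ - p₀)/SE = (0.47 - 0.5)/0.039163 = -0.7660
Critical value: z_0.025 = ±1.960
p-value = 0.4437
Decision: fail to reject H₀ at α = 0.05

Answer: z = -0.7660, fail to reject H₀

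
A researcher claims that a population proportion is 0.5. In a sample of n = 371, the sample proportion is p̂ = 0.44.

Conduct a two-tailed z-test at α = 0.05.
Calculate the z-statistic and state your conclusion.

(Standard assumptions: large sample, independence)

H₀: p = 0.5, H₁: p ≠ 0.5
Standard error: SE = √(p₀(1-p₀)/n) = √(0.5×0.5/371) = 0.025959
z-statistic: z = (p̂ - p₀)/SE = (0.44 - 0.5)/0.025959 = -2.3113
Critical value: z_0.025 = ±1.960
p-value = 0.0208
Decision: reject H₀ at α = 0.05

Answer: z = -2.3113, reject H₀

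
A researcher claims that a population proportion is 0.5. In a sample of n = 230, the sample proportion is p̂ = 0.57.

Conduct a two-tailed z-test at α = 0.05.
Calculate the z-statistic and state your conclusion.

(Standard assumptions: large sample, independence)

Answer: z = 2.1232, reject H₀

Derivation:
H₀: p = 0.5, H₁: p ≠ 0.5
Standard error: SE = √(p₀(1-p₀)/n) = √(0.5×0.5/230) = 0.032969
z-statistic: z = (p̂ - p₀)/SE = (0.57 - 0.5)/0.032969 = 2.1232
Critical value: z_0.025 = ±1.960
p-value = 0.0337
Decision: reject H₀ at α = 0.05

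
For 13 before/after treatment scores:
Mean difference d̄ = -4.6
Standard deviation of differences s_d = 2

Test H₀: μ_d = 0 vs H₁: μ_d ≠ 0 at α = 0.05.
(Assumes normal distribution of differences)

df = n - 1 = 12
SE = s_d/√n = 2/√13 = 0.5547
t = d̄/SE = -4.6/0.5547 = -8.2928
Critical value: t_{0.025,12} = ±2.179
p-value < 0.0001
Decision: reject H₀

Answer: t = -8.2928, reject H₀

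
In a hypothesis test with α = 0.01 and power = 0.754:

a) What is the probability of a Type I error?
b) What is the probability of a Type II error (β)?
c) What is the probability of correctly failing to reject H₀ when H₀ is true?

Answer: a) 0.01, b) 0.246, c) 0.99

Derivation:
a) Type I error probability = α = 0.01
b) Power = P(reject H₀ | H₁ true) = 1 - β = 0.754, so Type II error probability = β = 1 - Power = 0.246
c) P(fail to reject H₀ | H₀ true) = 1 - α = 0.99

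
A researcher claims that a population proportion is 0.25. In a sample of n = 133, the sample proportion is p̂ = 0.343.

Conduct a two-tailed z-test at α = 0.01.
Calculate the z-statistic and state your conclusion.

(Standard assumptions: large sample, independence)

Answer: z = 2.4769, fail to reject H₀

Derivation:
H₀: p = 0.25, H₁: p ≠ 0.25
Standard error: SE = √(p₀(1-p₀)/n) = √(0.25×0.75/133) = 0.037547
z-statistic: z = (p̂ - p₀)/SE = (0.343 - 0.25)/0.037547 = 2.4769
Critical value: z_0.005 = ±2.576
p-value = 0.0133
Decision: fail to reject H₀ at α = 0.01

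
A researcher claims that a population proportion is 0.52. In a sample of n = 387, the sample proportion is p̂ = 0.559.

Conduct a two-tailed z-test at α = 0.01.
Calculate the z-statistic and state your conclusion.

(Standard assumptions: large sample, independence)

Answer: z = 1.5357, fail to reject H₀

Derivation:
H₀: p = 0.52, H₁: p ≠ 0.52
Standard error: SE = √(p₀(1-p₀)/n) = √(0.52×0.48/387) = 0.025396
z-statistic: z = (p̂ - p₀)/SE = (0.559 - 0.52)/0.025396 = 1.5357
Critical value: z_0.005 = ±2.576
p-value = 0.1246
Decision: fail to reject H₀ at α = 0.01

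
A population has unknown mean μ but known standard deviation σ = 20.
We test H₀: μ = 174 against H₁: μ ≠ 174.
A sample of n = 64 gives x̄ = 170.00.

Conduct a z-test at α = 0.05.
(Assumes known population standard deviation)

Answer: z = -1.6000, fail to reject H₀

Derivation:
Standard error: SE = σ/√n = 20/√64 = 2.5000
z-statistic: z = (x̄ - μ₀)/SE = (170.00 - 174)/2.5000 = -1.6000
Critical value: ±1.960
p-value = 0.1096
Decision: fail to reject H₀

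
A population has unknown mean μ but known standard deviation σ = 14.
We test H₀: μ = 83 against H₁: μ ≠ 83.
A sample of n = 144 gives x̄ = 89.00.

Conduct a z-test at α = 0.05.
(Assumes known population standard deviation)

Answer: z = 5.1427, reject H₀

Derivation:
Standard error: SE = σ/√n = 14/√144 = 1.1667
z-statistic: z = (x̄ - μ₀)/SE = (89.00 - 83)/1.1667 = 5.1427
Critical value: ±1.960
p-value < 0.0001
Decision: reject H₀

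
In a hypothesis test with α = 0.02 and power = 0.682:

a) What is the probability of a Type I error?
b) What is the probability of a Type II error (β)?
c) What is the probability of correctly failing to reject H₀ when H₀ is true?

a) Type I error probability = α = 0.02
b) Power = P(reject H₀ | H₁ true) = 1 - β = 0.682, so Type II error probability = β = 1 - Power = 0.318
c) P(fail to reject H₀ | H₀ true) = 1 - α = 0.98

Answer: a) 0.02, b) 0.318, c) 0.98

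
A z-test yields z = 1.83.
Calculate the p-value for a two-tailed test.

For z = 1.83:
p = 2×P(Z > |1.83|) = 2×(1 - Φ(1.83)) = 0.0672

Answer: p-value ≈ 0.0672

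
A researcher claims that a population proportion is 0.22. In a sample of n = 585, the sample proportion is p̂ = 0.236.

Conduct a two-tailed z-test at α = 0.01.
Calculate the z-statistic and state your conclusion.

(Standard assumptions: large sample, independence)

H₀: p = 0.22, H₁: p ≠ 0.22
Standard error: SE = √(p₀(1-p₀)/n) = √(0.22×0.78/585) = 0.017127
z-statistic: z = (p̂ - p₀)/SE = (0.236 - 0.22)/0.017127 = 0.9342
Critical value: z_0.005 = ±2.576
p-value = 0.3502
Decision: fail to reject H₀ at α = 0.01

Answer: z = 0.9342, fail to reject H₀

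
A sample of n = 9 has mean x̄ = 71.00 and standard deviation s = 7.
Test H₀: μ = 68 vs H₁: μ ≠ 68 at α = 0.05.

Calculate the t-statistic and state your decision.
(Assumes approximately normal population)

df = n - 1 = 8
SE = s/√n = 7/√9 = 2.3333
t = (x̄ - μ₀)/SE = (71.00 - 68)/2.3333 = 1.2857
Critical value: t_{0.025,8} = ±2.306
p-value ≈ 0.2345
Decision: fail to reject H₀

Answer: t = 1.2857, fail to reject H₀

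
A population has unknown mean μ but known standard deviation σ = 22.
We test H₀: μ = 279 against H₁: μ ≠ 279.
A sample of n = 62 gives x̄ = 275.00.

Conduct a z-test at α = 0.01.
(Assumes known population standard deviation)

Answer: z = -1.4316, fail to reject H₀

Derivation:
Standard error: SE = σ/√n = 22/√62 = 2.7940
z-statistic: z = (x̄ - μ₀)/SE = (275.00 - 279)/2.7940 = -1.4316
Critical value: ±2.576
p-value = 0.1523
Decision: fail to reject H₀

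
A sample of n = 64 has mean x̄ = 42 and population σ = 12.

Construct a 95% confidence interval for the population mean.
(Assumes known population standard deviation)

Confidence level: 95%, α = 0.05
z_0.025 = 1.960
SE = σ/√n = 12/√64 = 1.5000
Margin of error = 1.960 × 1.5000 = 2.9400
CI: x̄ ± margin = 42 ± 2.9400
CI: (39.0600, 44.9400)

Answer: (39.0600, 44.9400)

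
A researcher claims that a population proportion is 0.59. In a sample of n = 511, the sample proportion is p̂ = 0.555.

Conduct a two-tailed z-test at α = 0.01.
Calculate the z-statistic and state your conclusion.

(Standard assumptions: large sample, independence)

Answer: z = -1.6087, fail to reject H₀

Derivation:
H₀: p = 0.59, H₁: p ≠ 0.59
Standard error: SE = √(p₀(1-p₀)/n) = √(0.59×0.41/511) = 0.021757
z-statistic: z = (p̂ - p₀)/SE = (0.555 - 0.59)/0.021757 = -1.6087
Critical value: z_0.005 = ±2.576
p-value = 0.1077
Decision: fail to reject H₀ at α = 0.01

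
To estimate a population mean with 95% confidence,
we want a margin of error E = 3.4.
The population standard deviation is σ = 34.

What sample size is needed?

z_0.025 = 1.960
n = (z×σ/E)² = (1.960×34/3.4)²
n = 384.1600
Round up: n = 385

Answer: n = 385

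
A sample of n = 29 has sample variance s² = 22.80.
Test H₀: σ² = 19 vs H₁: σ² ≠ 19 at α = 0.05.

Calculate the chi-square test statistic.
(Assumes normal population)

df = n - 1 = 28
χ² = (n-1)s²/σ₀² = 28×22.80/19 = 33.6000
Critical values: χ²_{0.975,28} = 15.308, χ²_{0.025,28} = 44.461
Rejection region: χ² < 15.308 or χ² > 44.461
Decision: fail to reject H₀

Answer: χ² = 33.6000, fail to reject H₀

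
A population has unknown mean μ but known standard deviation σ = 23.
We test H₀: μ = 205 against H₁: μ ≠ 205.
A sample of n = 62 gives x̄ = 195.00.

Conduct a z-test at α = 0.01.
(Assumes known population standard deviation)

Standard error: SE = σ/√n = 23/√62 = 2.9210
z-statistic: z = (x̄ - μ₀)/SE = (195.00 - 205)/2.9210 = -3.4235
Critical value: ±2.576
p-value = 0.0006
Decision: reject H₀

Answer: z = -3.4235, reject H₀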